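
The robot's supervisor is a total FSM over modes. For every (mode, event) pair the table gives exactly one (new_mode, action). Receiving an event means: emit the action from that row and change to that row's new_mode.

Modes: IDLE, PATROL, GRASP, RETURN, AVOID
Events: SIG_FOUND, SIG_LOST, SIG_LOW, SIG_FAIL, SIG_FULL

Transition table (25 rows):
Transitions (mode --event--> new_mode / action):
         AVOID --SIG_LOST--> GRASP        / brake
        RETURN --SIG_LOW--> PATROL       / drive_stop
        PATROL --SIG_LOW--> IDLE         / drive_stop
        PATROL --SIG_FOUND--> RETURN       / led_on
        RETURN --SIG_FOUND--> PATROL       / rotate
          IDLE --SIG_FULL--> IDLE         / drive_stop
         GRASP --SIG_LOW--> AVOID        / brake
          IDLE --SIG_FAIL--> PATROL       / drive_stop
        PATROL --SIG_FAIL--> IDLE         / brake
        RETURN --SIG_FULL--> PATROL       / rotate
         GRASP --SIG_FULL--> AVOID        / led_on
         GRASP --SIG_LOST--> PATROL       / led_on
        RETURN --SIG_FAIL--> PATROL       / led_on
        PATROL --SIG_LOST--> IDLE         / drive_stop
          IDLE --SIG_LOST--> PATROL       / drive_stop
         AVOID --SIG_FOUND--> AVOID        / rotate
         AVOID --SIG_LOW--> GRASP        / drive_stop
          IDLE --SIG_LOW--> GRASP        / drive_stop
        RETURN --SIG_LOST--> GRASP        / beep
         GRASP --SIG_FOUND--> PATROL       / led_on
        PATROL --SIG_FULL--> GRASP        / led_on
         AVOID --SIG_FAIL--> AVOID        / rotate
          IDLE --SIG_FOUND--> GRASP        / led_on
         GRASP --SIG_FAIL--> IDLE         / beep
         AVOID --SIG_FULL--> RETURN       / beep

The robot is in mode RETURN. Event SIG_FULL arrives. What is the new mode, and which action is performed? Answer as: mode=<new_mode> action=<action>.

current mode = RETURN; filter table to that mode:
  (RETURN, SIG_LOW) → (PATROL, drive_stop)
  (RETURN, SIG_FOUND) → (PATROL, rotate)
  (RETURN, SIG_FULL) → (PATROL, rotate)  ← event matches
  (RETURN, SIG_FAIL) → (PATROL, led_on)
  (RETURN, SIG_LOST) → (GRASP, beep)
event = SIG_FULL selects (PATROL, rotate)

mode=PATROL action=rotate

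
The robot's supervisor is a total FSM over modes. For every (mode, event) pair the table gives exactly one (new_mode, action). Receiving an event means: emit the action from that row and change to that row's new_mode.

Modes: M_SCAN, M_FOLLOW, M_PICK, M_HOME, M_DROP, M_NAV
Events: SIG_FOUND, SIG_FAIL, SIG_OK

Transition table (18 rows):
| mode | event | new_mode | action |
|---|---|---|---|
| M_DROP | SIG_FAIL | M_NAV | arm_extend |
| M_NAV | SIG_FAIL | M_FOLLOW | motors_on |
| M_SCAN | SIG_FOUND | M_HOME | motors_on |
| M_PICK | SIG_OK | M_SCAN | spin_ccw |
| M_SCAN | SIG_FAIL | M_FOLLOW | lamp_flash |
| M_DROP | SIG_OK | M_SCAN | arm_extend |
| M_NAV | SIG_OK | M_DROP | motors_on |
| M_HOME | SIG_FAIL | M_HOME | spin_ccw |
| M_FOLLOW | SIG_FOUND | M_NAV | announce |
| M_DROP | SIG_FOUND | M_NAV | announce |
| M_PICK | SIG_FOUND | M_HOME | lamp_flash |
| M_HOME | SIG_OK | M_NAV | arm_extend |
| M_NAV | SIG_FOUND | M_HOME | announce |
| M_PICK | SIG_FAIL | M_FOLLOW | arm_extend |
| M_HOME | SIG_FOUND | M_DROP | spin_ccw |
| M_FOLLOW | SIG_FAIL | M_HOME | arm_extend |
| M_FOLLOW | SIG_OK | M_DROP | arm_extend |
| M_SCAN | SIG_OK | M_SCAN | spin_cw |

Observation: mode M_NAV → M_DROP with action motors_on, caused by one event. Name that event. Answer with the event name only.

try SIG_FOUND: (M_NAV, SIG_FOUND) → (M_HOME, announce)
try SIG_FAIL: (M_NAV, SIG_FAIL) → (M_FOLLOW, motors_on)
try SIG_OK: (M_NAV, SIG_OK) → (M_DROP, motors_on)  ← matches

SIG_OK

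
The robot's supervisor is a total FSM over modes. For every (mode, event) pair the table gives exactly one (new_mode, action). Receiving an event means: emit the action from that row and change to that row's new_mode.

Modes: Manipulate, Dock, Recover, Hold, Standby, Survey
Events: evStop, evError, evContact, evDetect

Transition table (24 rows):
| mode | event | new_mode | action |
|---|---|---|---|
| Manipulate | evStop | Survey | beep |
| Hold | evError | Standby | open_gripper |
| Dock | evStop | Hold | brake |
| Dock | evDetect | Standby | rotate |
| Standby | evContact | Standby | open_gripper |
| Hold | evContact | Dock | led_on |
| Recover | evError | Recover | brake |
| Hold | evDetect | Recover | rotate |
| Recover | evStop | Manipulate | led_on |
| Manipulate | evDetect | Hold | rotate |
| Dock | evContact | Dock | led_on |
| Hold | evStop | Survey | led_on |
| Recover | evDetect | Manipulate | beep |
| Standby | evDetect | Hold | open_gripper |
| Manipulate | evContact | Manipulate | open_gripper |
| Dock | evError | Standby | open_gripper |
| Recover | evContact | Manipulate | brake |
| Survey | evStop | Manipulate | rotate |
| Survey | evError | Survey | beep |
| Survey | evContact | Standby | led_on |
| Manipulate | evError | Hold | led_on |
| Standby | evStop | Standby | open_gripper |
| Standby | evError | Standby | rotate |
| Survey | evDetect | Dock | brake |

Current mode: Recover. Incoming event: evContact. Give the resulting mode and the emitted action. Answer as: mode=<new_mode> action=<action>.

mode=Manipulate action=brake

current mode = Recover; filter table to that mode:
  (Recover, evError) → (Recover, brake)
  (Recover, evStop) → (Manipulate, led_on)
  (Recover, evDetect) → (Manipulate, beep)
  (Recover, evContact) → (Manipulate, brake)  ← event matches
event = evContact selects (Manipulate, brake)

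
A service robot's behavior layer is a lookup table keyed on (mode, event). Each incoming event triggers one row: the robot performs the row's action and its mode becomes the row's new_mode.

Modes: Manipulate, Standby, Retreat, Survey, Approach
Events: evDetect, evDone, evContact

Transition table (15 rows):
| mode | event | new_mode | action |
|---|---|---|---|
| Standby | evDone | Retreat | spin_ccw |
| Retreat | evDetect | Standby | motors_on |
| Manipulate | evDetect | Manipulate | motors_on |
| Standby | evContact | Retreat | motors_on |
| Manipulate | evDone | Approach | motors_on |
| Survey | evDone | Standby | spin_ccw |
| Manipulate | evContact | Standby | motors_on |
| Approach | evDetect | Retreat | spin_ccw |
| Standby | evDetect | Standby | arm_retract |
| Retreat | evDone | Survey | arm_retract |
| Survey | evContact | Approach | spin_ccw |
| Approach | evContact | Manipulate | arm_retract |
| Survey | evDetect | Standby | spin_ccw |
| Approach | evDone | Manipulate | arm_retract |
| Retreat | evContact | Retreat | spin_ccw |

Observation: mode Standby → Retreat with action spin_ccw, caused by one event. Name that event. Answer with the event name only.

try evDetect: (Standby, evDetect) → (Standby, arm_retract)
try evDone: (Standby, evDone) → (Retreat, spin_ccw)  ← matches
try evContact: (Standby, evContact) → (Retreat, motors_on)

evDone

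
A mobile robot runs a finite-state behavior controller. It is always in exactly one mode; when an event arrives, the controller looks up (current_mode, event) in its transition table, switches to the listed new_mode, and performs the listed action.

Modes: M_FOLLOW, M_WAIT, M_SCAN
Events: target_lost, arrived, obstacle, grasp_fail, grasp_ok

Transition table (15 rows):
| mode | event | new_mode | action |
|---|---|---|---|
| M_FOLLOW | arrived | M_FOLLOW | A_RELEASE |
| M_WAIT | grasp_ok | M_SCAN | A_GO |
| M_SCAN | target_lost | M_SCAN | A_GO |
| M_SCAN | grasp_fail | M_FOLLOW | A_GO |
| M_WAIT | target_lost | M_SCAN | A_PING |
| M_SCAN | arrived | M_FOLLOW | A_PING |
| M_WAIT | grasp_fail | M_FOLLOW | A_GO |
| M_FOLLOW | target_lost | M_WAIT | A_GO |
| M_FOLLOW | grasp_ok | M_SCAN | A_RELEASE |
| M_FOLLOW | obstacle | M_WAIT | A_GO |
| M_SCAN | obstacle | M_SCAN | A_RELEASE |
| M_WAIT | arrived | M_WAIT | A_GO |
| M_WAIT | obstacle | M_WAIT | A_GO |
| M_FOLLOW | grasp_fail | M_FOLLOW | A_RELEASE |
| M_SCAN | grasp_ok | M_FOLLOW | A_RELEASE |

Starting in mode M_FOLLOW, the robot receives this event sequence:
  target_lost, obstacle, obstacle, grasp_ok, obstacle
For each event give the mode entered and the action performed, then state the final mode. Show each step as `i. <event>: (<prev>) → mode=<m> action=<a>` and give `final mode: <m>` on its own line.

final mode: M_SCAN

1. target_lost: (M_FOLLOW) → mode=M_WAIT action=A_GO
2. obstacle: (M_WAIT) → mode=M_WAIT action=A_GO
3. obstacle: (M_WAIT) → mode=M_WAIT action=A_GO
4. grasp_ok: (M_WAIT) → mode=M_SCAN action=A_GO
5. obstacle: (M_SCAN) → mode=M_SCAN action=A_RELEASE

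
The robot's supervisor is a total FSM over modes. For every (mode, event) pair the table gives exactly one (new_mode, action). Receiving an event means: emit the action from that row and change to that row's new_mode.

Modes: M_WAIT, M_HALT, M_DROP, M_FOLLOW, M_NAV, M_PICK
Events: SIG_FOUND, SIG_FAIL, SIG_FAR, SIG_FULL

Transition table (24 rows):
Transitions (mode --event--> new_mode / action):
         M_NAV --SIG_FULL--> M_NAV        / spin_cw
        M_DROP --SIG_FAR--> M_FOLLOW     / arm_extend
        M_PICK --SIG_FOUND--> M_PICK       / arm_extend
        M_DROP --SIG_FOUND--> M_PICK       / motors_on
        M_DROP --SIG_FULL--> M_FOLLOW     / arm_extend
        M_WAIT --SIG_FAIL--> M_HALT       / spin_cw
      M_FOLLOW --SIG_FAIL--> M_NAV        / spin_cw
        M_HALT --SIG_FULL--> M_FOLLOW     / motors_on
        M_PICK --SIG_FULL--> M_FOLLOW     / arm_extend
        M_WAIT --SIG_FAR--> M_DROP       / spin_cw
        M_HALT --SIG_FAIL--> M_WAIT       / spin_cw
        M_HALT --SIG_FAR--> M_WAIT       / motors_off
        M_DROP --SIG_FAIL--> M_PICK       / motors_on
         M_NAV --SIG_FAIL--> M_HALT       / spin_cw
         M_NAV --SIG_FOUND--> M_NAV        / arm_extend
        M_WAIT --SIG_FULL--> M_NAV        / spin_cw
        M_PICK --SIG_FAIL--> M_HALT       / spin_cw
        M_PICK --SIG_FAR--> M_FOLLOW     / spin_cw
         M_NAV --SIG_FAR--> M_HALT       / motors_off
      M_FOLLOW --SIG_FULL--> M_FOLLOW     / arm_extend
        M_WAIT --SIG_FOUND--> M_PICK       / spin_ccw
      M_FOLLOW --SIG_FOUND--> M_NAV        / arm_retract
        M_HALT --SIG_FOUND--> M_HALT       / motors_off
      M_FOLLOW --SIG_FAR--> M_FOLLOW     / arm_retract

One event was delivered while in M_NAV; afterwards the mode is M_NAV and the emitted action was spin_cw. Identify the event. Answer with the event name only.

SIG_FULL

try SIG_FOUND: (M_NAV, SIG_FOUND) → (M_NAV, arm_extend)
try SIG_FAIL: (M_NAV, SIG_FAIL) → (M_HALT, spin_cw)
try SIG_FAR: (M_NAV, SIG_FAR) → (M_HALT, motors_off)
try SIG_FULL: (M_NAV, SIG_FULL) → (M_NAV, spin_cw)  ← matches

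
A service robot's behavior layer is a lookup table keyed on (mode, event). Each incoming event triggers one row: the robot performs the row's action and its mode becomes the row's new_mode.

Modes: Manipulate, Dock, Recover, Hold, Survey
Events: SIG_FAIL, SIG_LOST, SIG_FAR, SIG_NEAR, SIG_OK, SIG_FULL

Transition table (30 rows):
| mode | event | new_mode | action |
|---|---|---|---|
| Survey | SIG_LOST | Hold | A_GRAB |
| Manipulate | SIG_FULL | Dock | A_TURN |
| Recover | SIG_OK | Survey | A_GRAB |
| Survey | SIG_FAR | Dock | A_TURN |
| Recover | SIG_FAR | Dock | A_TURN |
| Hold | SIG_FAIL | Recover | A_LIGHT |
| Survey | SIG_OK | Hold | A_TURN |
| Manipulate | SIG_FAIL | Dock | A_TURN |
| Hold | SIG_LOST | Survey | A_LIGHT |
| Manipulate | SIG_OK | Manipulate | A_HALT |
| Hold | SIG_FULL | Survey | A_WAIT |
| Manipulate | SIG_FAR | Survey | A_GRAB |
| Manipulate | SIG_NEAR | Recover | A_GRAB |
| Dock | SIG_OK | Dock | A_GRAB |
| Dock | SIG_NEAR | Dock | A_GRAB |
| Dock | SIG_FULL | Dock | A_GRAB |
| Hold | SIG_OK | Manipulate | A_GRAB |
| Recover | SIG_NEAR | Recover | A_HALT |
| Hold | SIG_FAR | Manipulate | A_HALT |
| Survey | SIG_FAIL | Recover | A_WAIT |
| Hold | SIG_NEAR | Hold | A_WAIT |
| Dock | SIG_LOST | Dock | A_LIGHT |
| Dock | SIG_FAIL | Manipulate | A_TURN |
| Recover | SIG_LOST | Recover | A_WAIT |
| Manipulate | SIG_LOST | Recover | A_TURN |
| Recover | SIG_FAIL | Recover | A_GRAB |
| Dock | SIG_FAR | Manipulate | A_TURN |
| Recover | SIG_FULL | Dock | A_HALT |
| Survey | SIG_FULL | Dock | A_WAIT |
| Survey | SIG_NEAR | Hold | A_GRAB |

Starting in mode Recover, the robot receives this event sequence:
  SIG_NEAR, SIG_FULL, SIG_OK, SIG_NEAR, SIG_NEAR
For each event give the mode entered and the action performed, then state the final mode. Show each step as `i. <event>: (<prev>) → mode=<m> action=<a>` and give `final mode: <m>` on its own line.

1. SIG_NEAR: (Recover) → mode=Recover action=A_HALT
2. SIG_FULL: (Recover) → mode=Dock action=A_HALT
3. SIG_OK: (Dock) → mode=Dock action=A_GRAB
4. SIG_NEAR: (Dock) → mode=Dock action=A_GRAB
5. SIG_NEAR: (Dock) → mode=Dock action=A_GRAB

final mode: Dock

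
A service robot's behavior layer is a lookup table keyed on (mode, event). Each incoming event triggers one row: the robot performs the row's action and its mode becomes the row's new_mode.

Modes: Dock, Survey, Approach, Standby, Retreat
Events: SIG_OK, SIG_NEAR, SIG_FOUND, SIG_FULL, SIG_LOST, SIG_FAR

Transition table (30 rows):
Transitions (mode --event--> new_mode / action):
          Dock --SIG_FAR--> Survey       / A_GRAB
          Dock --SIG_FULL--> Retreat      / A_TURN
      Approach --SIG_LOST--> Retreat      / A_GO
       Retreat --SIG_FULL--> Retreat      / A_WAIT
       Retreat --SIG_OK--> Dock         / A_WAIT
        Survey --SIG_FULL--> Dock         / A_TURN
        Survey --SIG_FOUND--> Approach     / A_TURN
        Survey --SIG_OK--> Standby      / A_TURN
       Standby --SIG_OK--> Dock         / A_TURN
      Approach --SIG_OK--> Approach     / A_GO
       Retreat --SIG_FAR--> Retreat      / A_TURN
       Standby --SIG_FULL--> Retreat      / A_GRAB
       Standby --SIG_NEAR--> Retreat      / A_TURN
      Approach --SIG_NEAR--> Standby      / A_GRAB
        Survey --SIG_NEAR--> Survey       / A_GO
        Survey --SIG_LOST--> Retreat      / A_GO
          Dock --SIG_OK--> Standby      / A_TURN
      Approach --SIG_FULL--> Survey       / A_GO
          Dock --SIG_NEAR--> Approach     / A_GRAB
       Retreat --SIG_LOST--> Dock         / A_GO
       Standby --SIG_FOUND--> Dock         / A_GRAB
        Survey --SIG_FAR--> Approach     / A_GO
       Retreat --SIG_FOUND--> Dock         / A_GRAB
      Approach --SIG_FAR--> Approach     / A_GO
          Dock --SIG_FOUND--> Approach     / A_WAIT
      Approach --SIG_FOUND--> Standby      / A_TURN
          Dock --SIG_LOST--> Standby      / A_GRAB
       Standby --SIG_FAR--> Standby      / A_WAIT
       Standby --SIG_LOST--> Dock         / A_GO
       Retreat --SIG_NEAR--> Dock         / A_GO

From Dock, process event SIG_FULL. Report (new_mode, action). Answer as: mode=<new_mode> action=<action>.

current mode = Dock; filter table to that mode:
  (Dock, SIG_FAR) → (Survey, A_GRAB)
  (Dock, SIG_FULL) → (Retreat, A_TURN)  ← event matches
  (Dock, SIG_OK) → (Standby, A_TURN)
  (Dock, SIG_NEAR) → (Approach, A_GRAB)
  (Dock, SIG_FOUND) → (Approach, A_WAIT)
  (Dock, SIG_LOST) → (Standby, A_GRAB)
event = SIG_FULL selects (Retreat, A_TURN)

mode=Retreat action=A_TURN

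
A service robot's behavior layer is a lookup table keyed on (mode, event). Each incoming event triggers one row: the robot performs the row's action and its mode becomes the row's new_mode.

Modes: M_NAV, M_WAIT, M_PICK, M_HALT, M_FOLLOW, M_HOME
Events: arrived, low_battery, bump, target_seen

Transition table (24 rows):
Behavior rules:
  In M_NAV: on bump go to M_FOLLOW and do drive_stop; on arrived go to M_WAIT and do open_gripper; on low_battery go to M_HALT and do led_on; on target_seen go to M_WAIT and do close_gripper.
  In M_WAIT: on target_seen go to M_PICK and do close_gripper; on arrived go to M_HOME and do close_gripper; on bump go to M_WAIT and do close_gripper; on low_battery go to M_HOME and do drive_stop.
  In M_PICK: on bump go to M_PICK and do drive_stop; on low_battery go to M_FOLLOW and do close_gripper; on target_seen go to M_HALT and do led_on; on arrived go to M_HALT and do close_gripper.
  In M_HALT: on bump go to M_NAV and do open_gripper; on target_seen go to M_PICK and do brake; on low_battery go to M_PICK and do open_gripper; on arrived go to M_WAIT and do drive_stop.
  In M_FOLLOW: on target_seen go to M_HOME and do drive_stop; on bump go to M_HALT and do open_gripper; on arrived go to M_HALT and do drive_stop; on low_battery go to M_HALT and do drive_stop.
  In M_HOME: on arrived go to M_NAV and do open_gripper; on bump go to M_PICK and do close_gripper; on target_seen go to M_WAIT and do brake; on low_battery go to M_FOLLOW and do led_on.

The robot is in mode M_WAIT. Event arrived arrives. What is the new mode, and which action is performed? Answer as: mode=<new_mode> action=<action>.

mode=M_HOME action=close_gripper

current mode = M_WAIT; filter table to that mode:
  (M_WAIT, target_seen) → (M_PICK, close_gripper)
  (M_WAIT, arrived) → (M_HOME, close_gripper)  ← event matches
  (M_WAIT, bump) → (M_WAIT, close_gripper)
  (M_WAIT, low_battery) → (M_HOME, drive_stop)
event = arrived selects (M_HOME, close_gripper)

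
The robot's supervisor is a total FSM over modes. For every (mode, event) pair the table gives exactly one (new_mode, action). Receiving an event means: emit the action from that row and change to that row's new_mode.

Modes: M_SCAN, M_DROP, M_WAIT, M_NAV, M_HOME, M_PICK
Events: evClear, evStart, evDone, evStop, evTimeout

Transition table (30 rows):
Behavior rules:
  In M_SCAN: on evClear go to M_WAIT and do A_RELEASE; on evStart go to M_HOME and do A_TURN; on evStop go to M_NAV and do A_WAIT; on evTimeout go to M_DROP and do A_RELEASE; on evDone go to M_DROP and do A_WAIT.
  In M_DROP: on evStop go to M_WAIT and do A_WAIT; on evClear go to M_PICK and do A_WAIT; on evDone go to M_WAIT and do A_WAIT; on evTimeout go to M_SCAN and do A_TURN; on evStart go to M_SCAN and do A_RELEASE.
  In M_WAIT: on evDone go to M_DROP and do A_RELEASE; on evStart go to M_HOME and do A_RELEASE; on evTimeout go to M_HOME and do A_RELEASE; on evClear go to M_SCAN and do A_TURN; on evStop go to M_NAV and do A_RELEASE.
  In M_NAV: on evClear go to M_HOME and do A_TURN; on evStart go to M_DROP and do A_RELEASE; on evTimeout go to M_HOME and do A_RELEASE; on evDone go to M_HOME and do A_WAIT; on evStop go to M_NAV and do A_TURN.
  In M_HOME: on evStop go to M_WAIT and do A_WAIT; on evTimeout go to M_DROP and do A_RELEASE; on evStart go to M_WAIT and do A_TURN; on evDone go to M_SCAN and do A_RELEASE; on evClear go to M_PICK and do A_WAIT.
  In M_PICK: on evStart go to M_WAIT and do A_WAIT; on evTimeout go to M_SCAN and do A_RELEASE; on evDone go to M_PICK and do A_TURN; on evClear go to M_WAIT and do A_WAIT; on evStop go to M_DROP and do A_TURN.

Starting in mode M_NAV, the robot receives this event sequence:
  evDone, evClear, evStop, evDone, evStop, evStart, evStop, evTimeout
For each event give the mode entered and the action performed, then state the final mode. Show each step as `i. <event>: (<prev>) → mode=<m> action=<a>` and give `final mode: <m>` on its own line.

1. evDone: (M_NAV) → mode=M_HOME action=A_WAIT
2. evClear: (M_HOME) → mode=M_PICK action=A_WAIT
3. evStop: (M_PICK) → mode=M_DROP action=A_TURN
4. evDone: (M_DROP) → mode=M_WAIT action=A_WAIT
5. evStop: (M_WAIT) → mode=M_NAV action=A_RELEASE
6. evStart: (M_NAV) → mode=M_DROP action=A_RELEASE
7. evStop: (M_DROP) → mode=M_WAIT action=A_WAIT
8. evTimeout: (M_WAIT) → mode=M_HOME action=A_RELEASE

final mode: M_HOME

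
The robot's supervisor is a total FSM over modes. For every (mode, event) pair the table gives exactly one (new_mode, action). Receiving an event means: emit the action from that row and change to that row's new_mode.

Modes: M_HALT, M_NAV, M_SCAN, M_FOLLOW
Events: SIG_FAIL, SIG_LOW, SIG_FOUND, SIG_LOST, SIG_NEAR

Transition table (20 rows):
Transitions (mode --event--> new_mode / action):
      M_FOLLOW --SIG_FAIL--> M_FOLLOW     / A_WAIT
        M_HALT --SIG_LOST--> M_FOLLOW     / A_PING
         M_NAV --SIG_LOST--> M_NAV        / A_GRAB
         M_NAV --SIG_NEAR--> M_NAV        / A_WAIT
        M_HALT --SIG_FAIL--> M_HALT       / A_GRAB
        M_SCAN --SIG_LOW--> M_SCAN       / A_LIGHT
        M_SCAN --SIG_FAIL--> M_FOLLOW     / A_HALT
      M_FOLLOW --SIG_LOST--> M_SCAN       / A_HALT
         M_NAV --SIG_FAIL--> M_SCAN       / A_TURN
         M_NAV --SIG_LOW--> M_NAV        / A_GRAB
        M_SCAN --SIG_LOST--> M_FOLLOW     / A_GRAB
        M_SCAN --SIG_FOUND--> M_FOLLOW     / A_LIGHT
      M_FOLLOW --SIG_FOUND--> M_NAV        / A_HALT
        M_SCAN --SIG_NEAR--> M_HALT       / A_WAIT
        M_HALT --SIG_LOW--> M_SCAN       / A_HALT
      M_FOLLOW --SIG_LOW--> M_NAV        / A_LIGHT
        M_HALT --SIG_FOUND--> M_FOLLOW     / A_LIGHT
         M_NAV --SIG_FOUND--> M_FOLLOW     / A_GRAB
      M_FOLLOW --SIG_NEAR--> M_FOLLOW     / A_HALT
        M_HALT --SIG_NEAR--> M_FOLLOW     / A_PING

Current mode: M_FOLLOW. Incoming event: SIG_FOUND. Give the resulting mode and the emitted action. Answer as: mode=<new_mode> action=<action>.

mode=M_NAV action=A_HALT

current mode = M_FOLLOW; filter table to that mode:
  (M_FOLLOW, SIG_FAIL) → (M_FOLLOW, A_WAIT)
  (M_FOLLOW, SIG_LOST) → (M_SCAN, A_HALT)
  (M_FOLLOW, SIG_FOUND) → (M_NAV, A_HALT)  ← event matches
  (M_FOLLOW, SIG_LOW) → (M_NAV, A_LIGHT)
  (M_FOLLOW, SIG_NEAR) → (M_FOLLOW, A_HALT)
event = SIG_FOUND selects (M_NAV, A_HALT)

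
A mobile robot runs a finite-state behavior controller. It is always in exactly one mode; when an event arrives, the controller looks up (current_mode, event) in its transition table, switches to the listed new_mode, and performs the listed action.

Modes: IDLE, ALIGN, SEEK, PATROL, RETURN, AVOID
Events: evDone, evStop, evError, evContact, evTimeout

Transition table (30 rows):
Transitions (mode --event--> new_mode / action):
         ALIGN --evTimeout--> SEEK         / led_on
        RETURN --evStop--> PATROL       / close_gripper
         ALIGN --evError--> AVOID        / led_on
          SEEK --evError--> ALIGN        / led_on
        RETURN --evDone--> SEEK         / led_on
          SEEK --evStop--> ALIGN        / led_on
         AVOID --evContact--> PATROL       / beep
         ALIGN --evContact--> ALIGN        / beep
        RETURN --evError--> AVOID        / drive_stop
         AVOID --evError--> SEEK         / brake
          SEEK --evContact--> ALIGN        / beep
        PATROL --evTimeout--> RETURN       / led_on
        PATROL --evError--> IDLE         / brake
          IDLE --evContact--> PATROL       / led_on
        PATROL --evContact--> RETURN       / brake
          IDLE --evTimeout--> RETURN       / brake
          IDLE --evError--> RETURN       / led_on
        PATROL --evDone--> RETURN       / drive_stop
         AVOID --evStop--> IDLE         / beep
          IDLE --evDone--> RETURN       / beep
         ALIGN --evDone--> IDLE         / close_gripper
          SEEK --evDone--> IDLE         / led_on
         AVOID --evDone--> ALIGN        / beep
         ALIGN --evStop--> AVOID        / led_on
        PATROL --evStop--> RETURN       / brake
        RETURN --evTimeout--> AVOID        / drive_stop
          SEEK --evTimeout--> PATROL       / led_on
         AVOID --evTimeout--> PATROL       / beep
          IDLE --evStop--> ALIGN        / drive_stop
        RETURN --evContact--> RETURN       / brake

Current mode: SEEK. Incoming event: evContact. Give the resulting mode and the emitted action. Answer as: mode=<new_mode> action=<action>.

current mode = SEEK; filter table to that mode:
  (SEEK, evError) → (ALIGN, led_on)
  (SEEK, evStop) → (ALIGN, led_on)
  (SEEK, evContact) → (ALIGN, beep)  ← event matches
  (SEEK, evDone) → (IDLE, led_on)
  (SEEK, evTimeout) → (PATROL, led_on)
event = evContact selects (ALIGN, beep)

mode=ALIGN action=beep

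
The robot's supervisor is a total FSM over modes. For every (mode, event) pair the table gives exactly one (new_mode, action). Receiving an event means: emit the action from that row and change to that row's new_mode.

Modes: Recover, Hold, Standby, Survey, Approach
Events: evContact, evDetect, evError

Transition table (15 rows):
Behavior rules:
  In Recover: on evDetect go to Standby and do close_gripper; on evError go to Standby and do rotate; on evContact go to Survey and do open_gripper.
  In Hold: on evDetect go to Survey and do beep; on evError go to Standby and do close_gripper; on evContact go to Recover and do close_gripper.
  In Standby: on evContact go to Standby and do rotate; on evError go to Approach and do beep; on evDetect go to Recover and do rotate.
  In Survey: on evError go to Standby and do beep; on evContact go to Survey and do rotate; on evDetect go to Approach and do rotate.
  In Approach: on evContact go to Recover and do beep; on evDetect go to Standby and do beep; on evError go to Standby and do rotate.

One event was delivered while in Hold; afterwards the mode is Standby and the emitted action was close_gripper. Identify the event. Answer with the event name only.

try evContact: (Hold, evContact) → (Recover, close_gripper)
try evDetect: (Hold, evDetect) → (Survey, beep)
try evError: (Hold, evError) → (Standby, close_gripper)  ← matches

evError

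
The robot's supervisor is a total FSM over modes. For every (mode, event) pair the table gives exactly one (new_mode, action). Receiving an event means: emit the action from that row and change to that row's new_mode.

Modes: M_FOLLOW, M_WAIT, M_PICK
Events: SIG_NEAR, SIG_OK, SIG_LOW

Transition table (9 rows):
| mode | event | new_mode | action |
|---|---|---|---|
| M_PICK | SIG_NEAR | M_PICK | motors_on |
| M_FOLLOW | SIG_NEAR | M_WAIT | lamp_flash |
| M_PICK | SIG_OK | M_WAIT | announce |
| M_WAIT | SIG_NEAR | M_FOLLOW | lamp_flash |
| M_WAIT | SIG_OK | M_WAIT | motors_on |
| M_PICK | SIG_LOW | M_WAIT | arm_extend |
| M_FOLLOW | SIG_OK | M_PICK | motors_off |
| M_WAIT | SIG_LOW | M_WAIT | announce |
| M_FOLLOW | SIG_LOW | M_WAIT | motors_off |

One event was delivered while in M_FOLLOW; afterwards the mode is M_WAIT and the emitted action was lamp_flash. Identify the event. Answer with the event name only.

SIG_NEAR

try SIG_NEAR: (M_FOLLOW, SIG_NEAR) → (M_WAIT, lamp_flash)  ← matches
try SIG_OK: (M_FOLLOW, SIG_OK) → (M_PICK, motors_off)
try SIG_LOW: (M_FOLLOW, SIG_LOW) → (M_WAIT, motors_off)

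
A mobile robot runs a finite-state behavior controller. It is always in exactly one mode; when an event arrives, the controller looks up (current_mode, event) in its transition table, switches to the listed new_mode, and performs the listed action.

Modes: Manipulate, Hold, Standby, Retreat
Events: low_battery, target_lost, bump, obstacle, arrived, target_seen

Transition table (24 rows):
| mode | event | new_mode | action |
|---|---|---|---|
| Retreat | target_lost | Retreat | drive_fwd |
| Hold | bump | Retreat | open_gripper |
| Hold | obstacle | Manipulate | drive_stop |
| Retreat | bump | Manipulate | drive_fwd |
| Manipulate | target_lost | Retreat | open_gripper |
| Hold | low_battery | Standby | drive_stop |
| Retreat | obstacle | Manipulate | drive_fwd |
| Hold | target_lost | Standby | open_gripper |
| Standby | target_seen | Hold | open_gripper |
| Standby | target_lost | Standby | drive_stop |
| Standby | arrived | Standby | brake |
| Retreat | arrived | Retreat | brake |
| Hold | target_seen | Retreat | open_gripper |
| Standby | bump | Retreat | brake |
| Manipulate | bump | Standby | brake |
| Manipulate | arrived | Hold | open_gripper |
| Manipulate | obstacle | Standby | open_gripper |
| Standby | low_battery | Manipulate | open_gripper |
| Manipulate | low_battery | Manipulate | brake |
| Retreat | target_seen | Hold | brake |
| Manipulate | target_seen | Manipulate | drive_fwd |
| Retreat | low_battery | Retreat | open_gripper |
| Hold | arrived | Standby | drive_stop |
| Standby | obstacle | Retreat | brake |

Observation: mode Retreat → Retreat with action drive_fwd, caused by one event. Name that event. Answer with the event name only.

target_lost

try low_battery: (Retreat, low_battery) → (Retreat, open_gripper)
try target_lost: (Retreat, target_lost) → (Retreat, drive_fwd)  ← matches
try bump: (Retreat, bump) → (Manipulate, drive_fwd)
try obstacle: (Retreat, obstacle) → (Manipulate, drive_fwd)
try arrived: (Retreat, arrived) → (Retreat, brake)
try target_seen: (Retreat, target_seen) → (Hold, brake)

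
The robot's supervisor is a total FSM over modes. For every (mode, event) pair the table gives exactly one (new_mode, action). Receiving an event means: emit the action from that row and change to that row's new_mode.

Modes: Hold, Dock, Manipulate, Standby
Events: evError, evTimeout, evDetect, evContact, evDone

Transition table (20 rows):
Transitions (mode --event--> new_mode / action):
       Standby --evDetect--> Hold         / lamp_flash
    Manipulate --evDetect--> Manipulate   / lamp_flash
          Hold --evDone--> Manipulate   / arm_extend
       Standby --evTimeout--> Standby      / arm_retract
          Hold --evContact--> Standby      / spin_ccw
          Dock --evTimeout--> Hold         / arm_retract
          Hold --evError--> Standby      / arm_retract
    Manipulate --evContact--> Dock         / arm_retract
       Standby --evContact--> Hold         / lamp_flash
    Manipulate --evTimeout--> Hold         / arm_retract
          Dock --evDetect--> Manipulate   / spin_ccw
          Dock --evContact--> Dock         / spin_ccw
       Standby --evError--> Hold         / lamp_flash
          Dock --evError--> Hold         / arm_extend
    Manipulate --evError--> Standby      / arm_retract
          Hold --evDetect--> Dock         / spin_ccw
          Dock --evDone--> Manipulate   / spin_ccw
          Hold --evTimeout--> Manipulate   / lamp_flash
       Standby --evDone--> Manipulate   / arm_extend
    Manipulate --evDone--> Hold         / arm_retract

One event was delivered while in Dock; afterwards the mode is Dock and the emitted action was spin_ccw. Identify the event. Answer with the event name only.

try evError: (Dock, evError) → (Hold, arm_extend)
try evTimeout: (Dock, evTimeout) → (Hold, arm_retract)
try evDetect: (Dock, evDetect) → (Manipulate, spin_ccw)
try evContact: (Dock, evContact) → (Dock, spin_ccw)  ← matches
try evDone: (Dock, evDone) → (Manipulate, spin_ccw)

evContact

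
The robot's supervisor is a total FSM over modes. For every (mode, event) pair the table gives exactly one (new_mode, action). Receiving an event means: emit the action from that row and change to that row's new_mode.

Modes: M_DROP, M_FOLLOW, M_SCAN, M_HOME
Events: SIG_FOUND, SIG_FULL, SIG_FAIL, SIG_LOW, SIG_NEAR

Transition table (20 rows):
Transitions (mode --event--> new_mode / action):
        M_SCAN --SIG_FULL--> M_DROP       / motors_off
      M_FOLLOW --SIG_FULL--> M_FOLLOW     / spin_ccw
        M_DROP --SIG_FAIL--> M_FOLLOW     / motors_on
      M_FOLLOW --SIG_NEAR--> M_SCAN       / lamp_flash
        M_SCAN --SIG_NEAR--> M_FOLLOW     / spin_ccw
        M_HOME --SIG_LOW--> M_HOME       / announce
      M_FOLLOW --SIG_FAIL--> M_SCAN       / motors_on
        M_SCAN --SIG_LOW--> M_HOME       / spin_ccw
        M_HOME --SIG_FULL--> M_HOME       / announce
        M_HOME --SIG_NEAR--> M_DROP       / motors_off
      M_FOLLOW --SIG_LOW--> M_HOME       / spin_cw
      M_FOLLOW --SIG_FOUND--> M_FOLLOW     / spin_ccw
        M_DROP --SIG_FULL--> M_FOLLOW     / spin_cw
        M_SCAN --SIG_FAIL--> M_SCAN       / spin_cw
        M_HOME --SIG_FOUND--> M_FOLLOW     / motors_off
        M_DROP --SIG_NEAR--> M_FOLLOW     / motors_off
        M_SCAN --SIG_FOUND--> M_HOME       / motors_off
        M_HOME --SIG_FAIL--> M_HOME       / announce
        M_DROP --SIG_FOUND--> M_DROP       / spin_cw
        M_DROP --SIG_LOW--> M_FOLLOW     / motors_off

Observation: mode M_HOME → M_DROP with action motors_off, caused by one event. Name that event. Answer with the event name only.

SIG_NEAR

try SIG_FOUND: (M_HOME, SIG_FOUND) → (M_FOLLOW, motors_off)
try SIG_FULL: (M_HOME, SIG_FULL) → (M_HOME, announce)
try SIG_FAIL: (M_HOME, SIG_FAIL) → (M_HOME, announce)
try SIG_LOW: (M_HOME, SIG_LOW) → (M_HOME, announce)
try SIG_NEAR: (M_HOME, SIG_NEAR) → (M_DROP, motors_off)  ← matches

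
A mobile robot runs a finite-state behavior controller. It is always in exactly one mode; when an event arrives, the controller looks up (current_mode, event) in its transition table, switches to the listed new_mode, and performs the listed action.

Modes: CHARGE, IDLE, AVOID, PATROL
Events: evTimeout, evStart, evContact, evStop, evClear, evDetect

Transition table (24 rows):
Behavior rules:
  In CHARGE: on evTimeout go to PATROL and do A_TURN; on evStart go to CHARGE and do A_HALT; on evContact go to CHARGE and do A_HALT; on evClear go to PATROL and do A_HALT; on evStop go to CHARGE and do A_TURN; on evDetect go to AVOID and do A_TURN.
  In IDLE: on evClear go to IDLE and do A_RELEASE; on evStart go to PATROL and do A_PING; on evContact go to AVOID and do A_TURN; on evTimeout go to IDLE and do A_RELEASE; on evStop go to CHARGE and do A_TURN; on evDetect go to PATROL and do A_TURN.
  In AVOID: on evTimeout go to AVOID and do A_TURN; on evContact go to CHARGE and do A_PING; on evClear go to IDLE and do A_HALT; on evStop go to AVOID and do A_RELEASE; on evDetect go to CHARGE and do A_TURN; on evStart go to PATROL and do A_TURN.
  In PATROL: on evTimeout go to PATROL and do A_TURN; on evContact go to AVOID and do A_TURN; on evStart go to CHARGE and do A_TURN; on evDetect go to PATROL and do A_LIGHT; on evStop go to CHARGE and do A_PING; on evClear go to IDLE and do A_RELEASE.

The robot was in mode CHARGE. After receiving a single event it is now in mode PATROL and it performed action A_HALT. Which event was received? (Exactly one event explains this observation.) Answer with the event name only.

try evTimeout: (CHARGE, evTimeout) → (PATROL, A_TURN)
try evStart: (CHARGE, evStart) → (CHARGE, A_HALT)
try evContact: (CHARGE, evContact) → (CHARGE, A_HALT)
try evStop: (CHARGE, evStop) → (CHARGE, A_TURN)
try evClear: (CHARGE, evClear) → (PATROL, A_HALT)  ← matches
try evDetect: (CHARGE, evDetect) → (AVOID, A_TURN)

evClear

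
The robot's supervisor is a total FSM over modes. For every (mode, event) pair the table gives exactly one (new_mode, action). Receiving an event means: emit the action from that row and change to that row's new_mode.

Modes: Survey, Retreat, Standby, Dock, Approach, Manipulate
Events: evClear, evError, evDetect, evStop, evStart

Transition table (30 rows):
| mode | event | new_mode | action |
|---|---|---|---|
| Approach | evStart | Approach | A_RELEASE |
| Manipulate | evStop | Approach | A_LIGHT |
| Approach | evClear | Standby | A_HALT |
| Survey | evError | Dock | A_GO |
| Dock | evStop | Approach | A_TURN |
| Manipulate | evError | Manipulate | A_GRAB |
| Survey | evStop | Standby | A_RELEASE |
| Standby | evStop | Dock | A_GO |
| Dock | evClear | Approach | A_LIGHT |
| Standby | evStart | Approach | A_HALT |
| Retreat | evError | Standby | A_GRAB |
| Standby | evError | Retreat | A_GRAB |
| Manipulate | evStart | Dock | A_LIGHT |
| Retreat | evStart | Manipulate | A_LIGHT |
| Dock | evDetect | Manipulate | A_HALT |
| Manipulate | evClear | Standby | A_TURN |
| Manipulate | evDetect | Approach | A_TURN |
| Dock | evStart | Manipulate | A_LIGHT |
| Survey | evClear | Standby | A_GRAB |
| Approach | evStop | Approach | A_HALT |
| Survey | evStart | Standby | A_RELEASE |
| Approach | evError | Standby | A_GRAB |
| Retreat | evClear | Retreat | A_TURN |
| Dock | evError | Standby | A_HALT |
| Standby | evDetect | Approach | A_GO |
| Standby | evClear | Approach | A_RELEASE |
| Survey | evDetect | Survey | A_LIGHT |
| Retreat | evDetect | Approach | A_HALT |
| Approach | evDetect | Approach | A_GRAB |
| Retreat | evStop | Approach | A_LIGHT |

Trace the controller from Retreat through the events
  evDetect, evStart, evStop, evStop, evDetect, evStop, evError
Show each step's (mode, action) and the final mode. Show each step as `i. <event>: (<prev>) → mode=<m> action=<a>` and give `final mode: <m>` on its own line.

final mode: Standby

1. evDetect: (Retreat) → mode=Approach action=A_HALT
2. evStart: (Approach) → mode=Approach action=A_RELEASE
3. evStop: (Approach) → mode=Approach action=A_HALT
4. evStop: (Approach) → mode=Approach action=A_HALT
5. evDetect: (Approach) → mode=Approach action=A_GRAB
6. evStop: (Approach) → mode=Approach action=A_HALT
7. evError: (Approach) → mode=Standby action=A_GRAB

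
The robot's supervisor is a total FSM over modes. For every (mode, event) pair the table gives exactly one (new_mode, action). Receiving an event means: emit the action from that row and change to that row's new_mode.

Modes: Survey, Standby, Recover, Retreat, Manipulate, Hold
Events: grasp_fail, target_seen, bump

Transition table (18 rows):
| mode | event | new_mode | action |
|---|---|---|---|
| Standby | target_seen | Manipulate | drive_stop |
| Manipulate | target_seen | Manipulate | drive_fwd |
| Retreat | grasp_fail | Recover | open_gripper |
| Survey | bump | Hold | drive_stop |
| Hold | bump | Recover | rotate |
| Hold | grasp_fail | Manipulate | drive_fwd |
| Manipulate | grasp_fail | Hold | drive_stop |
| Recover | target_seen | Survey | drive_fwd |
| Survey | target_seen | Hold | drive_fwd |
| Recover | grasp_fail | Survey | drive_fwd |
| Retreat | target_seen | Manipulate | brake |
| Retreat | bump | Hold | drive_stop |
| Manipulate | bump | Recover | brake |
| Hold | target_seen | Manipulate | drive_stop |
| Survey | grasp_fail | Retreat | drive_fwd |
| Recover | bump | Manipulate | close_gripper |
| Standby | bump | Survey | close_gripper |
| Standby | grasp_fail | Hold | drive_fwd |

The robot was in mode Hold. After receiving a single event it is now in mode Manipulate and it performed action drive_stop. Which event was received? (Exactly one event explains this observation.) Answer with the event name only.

target_seen

try grasp_fail: (Hold, grasp_fail) → (Manipulate, drive_fwd)
try target_seen: (Hold, target_seen) → (Manipulate, drive_stop)  ← matches
try bump: (Hold, bump) → (Recover, rotate)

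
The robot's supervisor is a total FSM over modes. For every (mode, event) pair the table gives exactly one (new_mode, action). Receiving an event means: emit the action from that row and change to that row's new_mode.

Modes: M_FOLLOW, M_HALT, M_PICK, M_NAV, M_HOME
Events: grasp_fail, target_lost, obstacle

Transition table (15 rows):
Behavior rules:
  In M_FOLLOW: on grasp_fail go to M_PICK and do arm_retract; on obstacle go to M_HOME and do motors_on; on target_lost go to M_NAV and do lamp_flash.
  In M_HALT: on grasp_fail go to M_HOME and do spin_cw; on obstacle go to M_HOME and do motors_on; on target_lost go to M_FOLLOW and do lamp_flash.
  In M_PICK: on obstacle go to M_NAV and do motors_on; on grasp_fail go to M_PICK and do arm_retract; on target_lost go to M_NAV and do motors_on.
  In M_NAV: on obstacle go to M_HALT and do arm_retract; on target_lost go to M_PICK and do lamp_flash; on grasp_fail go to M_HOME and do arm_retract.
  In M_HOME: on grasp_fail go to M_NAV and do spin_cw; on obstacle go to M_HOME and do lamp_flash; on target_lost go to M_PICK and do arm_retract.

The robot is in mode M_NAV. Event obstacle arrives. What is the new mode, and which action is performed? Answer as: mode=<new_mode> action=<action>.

mode=M_HALT action=arm_retract

current mode = M_NAV; filter table to that mode:
  (M_NAV, obstacle) → (M_HALT, arm_retract)  ← event matches
  (M_NAV, target_lost) → (M_PICK, lamp_flash)
  (M_NAV, grasp_fail) → (M_HOME, arm_retract)
event = obstacle selects (M_HALT, arm_retract)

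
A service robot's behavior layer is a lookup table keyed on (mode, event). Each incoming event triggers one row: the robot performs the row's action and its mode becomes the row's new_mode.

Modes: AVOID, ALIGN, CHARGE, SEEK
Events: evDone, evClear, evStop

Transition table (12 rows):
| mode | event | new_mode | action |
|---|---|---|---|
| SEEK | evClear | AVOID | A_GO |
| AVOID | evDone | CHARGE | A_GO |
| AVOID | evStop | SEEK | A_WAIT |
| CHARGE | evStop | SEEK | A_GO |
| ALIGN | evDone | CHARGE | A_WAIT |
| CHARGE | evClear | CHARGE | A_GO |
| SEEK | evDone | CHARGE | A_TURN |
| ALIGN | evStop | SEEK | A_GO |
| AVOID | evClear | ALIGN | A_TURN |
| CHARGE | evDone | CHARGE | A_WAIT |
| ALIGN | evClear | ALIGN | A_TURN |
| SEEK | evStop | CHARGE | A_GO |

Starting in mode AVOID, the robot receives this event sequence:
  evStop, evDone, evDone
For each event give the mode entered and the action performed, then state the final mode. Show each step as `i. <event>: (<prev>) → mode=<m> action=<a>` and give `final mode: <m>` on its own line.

1. evStop: (AVOID) → mode=SEEK action=A_WAIT
2. evDone: (SEEK) → mode=CHARGE action=A_TURN
3. evDone: (CHARGE) → mode=CHARGE action=A_WAIT

final mode: CHARGE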